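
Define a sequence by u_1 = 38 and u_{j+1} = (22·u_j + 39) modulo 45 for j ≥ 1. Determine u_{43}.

We have u_1 = 38,  u_2 = 20,  u_3 = 29,  u_4 = 2,  u_5 = 38.
The sequence repeats with period 4.
So u_{43} = u_{1 + ((43-1) mod 4)} = u_3 = 29.

29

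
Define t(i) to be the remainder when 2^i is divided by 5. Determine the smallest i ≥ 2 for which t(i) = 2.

Computing terms: t(1) = 2, t(2) = 4, t(3) = 3, t(4) = 1, t(5) = 2.
The sequence repeats with period 4.
The value 2 next appears (with i ≥ 2) at t(5).

5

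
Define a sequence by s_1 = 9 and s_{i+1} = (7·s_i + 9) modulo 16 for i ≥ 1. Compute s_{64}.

Listing terms: s_1 = 9; s_2 = 8; s_3 = 1; s_4 = 0; s_5 = 9.
The sequence repeats with period 4.
So s_{64} = s_{1 + ((64-1) mod 4)} = s_4 = 0.

0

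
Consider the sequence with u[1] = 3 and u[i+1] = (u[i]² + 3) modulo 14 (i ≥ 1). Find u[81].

Computing terms: u[1] = 3; u[2] = 12; u[3] = 7; u[4] = 10; u[5] = 5; u[6] = 0; u[7] = 3.
The sequence repeats with period 6.
So u[81] = u[1 + ((81-1) mod 6)] = u[3] = 7.

7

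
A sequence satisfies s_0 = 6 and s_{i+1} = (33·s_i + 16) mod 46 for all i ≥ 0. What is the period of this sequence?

Computing terms: s_0 = 6, s_1 = 30, s_2 = 40, s_3 = 2, s_4 = 36, s_5 = 8, s_6 = 4, s_7 = 10, s_8 = 24, s_9 = 26, s_{10} = 0, s_{11} = 16, s_{12} = 38, s_{13} = 28, s_{14} = 20, s_{15} = 32, s_{16} = 14, s_{17} = 18, s_{18} = 12, s_{19} = 44, s_{20} = 42, s_{21} = 22, s_{22} = 6.
The sequence repeats with period 22.

22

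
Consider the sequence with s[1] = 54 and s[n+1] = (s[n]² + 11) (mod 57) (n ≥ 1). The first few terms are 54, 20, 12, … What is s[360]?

50

Computing terms: s[1] = 54,  s[2] = 20,  s[3] = 12,  s[4] = 41,  s[5] = 39,  s[6] = 50,  s[7] = 3,  s[8] = 20.
Since s[8] = s[2] = 20, the sequence is eventually periodic: after a pre-period of length 1 it cycles with period 6.
For n ≥ 2, s[n] depends only on (n - 2) mod 6. (360 - 2) mod 6 = 4, so s[360] = s[6] = 50.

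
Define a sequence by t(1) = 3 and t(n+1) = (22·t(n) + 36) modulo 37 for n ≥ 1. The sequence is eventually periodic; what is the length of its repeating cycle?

36

t(1) = 3; t(2) = 28; t(3) = 23; t(4) = 24; t(5) = 9; t(6) = 12; t(7) = 4; t(8) = 13; t(9) = 26; t(10) = 16; t(11) = 18; t(12) = 25; t(13) = 31; t(14) = 15; t(15) = 33; t(16) = 22; t(17) = 2; t(18) = 6; t(19) = 20; t(20) = 32; t(21) = 0; t(22) = 36; t(23) = 14; t(24) = 11; t(25) = 19; t(26) = 10; t(27) = 34; t(28) = 7; t(29) = 5; t(30) = 35; t(31) = 29; t(32) = 8; t(33) = 27; t(34) = 1; t(35) = 21; t(36) = 17; t(37) = 3.
The sequence repeats with period 36.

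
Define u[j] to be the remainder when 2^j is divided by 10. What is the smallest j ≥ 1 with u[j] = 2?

1

u[0] = 1, u[1] = 2, u[2] = 4, u[3] = 8, u[4] = 6, u[5] = 2.
Since u[5] = u[1] = 2, the sequence is eventually periodic: after a pre-period of length 1 it cycles with period 4.
The value 2 first appears (with j ≥ 1) at u[1].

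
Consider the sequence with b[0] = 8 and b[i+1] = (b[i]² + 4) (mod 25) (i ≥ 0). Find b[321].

Listing terms: b[0] = 8; b[1] = 18; b[2] = 3; b[3] = 13; b[4] = 23; b[5] = 8.
Since b[5] = b[0] = 8, the sequence is periodic with period 5.
So b[321] = b[0 + ((321-0) mod 5)] = b[1] = 18.

18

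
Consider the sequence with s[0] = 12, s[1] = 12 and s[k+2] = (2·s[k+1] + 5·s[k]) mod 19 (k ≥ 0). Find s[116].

Listing terms: s[0] = 12, s[1] = 12, s[2] = 8, s[3] = 0, s[4] = 2, s[5] = 4, s[6] = 18, s[7] = 18, s[8] = 12, s[9] = 0, s[10] = 3, s[11] = 6, s[12] = 8, s[13] = 8, s[14] = 18, s[15] = 0, s[16] = 14, s[17] = 9, s[18] = 12, s[19] = 12.
Since (s[18], s[19]) = (s[0], s[1]) = (12, 12) (two consecutive terms determine the rest), the sequence is periodic with period 18.
(116 - 0) mod 18 = 8, so s[116] = s[8] = 12.

12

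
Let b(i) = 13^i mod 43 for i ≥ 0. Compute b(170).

We have b(0) = 1, b(1) = 13, b(2) = 40, b(3) = 4, b(4) = 9, b(5) = 31, b(6) = 16, b(7) = 36, b(8) = 38, b(9) = 21, b(10) = 15, b(11) = 23, b(12) = 41, b(13) = 17, b(14) = 6, b(15) = 35, b(16) = 25, b(17) = 24, b(18) = 11, b(19) = 14, b(20) = 10, b(21) = 1.
The sequence repeats with period 21.
So b(170) = b(0 + ((170-0) mod 21)) = b(2) = 40.

40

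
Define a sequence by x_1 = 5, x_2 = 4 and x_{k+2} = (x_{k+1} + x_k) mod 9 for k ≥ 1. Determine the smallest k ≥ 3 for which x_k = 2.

Listing terms: x_1 = 5; x_2 = 4; x_3 = 0; x_4 = 4; x_5 = 4; x_6 = 8; x_7 = 3; x_8 = 2; x_9 = 5; x_{10} = 7; x_{11} = 3; x_{12} = 1; x_{13} = 4; x_{14} = 5; x_{15} = 0; x_{16} = 5; x_{17} = 5; x_{18} = 1; x_{19} = 6; x_{20} = 7; x_{21} = 4; x_{22} = 2; x_{23} = 6; x_{24} = 8; x_{25} = 5; x_{26} = 4.
The sequence repeats with period 24.
The value 2 first appears (with k ≥ 3) at x_8.

8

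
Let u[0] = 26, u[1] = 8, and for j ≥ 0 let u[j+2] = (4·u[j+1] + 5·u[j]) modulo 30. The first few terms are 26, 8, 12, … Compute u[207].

28

u[0] = 26,  u[1] = 8,  u[2] = 12,  u[3] = 28,  u[4] = 22,  u[5] = 18,  u[6] = 2,  u[7] = 8,  u[8] = 12.
Since (u[7], u[8]) = (u[1], u[2]) = (8, 12) (two consecutive terms determine the rest), the sequence is eventually periodic: after a pre-period of length 1 it cycles with period 6.
For j ≥ 1, u[j] depends only on (j - 1) mod 6. (207 - 1) mod 6 = 2, so u[207] = u[3] = 28.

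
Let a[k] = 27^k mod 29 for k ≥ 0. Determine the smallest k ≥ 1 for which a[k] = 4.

2

Listing terms: a[0] = 1,  a[1] = 27,  a[2] = 4,  a[3] = 21,  a[4] = 16,  a[5] = 26,  a[6] = 6,  a[7] = 17,  a[8] = 24,  a[9] = 10,  a[10] = 9,  a[11] = 11,  a[12] = 7,  a[13] = 15,  a[14] = 28,  a[15] = 2,  a[16] = 25,  a[17] = 8,  a[18] = 13,  a[19] = 3,  a[20] = 23,  a[21] = 12,  a[22] = 5,  a[23] = 19,  a[24] = 20,  a[25] = 18,  a[26] = 22,  a[27] = 14,  a[28] = 1.
The sequence repeats with period 28.
The value 4 first appears (with k ≥ 1) at a[2].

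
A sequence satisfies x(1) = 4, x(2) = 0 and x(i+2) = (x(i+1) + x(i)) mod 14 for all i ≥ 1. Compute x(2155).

Listing terms: x(1) = 4; x(2) = 0; x(3) = 4; x(4) = 4; x(5) = 8; x(6) = 12; x(7) = 6; x(8) = 4; x(9) = 10; x(10) = 0; x(11) = 10; x(12) = 10; x(13) = 6; x(14) = 2; x(15) = 8; x(16) = 10; x(17) = 4; x(18) = 0.
The sequence repeats with period 16.
(2155 - 1) mod 16 = 10, so x(2155) = x(11) = 10.

10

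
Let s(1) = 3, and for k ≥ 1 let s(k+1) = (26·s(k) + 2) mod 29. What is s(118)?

2

Listing terms: s(1) = 3,  s(2) = 22,  s(3) = 23,  s(4) = 20,  s(5) = 0,  s(6) = 2,  s(7) = 25,  s(8) = 14,  s(9) = 18,  s(10) = 6,  s(11) = 13,  s(12) = 21,  s(13) = 26,  s(14) = 11,  s(15) = 27,  s(16) = 8,  s(17) = 7,  s(18) = 10,  s(19) = 1,  s(20) = 28,  s(21) = 5,  s(22) = 16,  s(23) = 12,  s(24) = 24,  s(25) = 17,  s(26) = 9,  s(27) = 4,  s(28) = 19,  s(29) = 3.
The sequence repeats with period 28.
(118 - 1) mod 28 = 5, so s(118) = s(6) = 2.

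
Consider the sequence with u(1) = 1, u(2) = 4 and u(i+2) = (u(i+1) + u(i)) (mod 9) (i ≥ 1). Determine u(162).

We have u(1) = 1, u(2) = 4, u(3) = 5, u(4) = 0, u(5) = 5, u(6) = 5, u(7) = 1, u(8) = 6, u(9) = 7, u(10) = 4, u(11) = 2, u(12) = 6, u(13) = 8, u(14) = 5, u(15) = 4, u(16) = 0, u(17) = 4, u(18) = 4, u(19) = 8, u(20) = 3, u(21) = 2, u(22) = 5, u(23) = 7, u(24) = 3, u(25) = 1, u(26) = 4.
The sequence repeats with period 24.
(162 - 1) mod 24 = 17, so u(162) = u(18) = 4.

4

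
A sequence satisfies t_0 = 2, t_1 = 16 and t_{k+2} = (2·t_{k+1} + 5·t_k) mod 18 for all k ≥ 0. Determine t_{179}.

6

We have t_0 = 2, t_1 = 16, t_2 = 6, t_3 = 2, t_4 = 16.
The sequence repeats with period 3.
So t_{179} = t_{0 + ((179-0) mod 3)} = t_2 = 6.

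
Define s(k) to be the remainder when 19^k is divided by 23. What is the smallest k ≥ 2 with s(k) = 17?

21

s(1) = 19,  s(2) = 16,  s(3) = 5,  s(4) = 3,  s(5) = 11,  s(6) = 2,  s(7) = 15,  s(8) = 9,  s(9) = 10,  s(10) = 6,  s(11) = 22,  s(12) = 4,  s(13) = 7,  s(14) = 18,  s(15) = 20,  s(16) = 12,  s(17) = 21,  s(18) = 8,  s(19) = 14,  s(20) = 13,  s(21) = 17,  s(22) = 1,  s(23) = 19.
The sequence repeats with period 22.
The value 17 first appears (with k ≥ 2) at s(21).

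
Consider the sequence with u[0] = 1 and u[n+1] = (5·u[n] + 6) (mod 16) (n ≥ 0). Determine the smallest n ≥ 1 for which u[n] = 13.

2

Computing terms: u[0] = 1,  u[1] = 11,  u[2] = 13,  u[3] = 7,  u[4] = 9,  u[5] = 3,  u[6] = 5,  u[7] = 15,  u[8] = 1.
Since u[8] = u[0] = 1, the sequence is periodic with period 8.
The value 13 first appears (with n ≥ 1) at u[2].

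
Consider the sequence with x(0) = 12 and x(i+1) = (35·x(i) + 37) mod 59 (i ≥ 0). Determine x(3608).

46

Computing terms: x(0) = 12,  x(1) = 44,  x(2) = 43,  x(3) = 8,  x(4) = 22,  x(5) = 40,  x(6) = 21,  x(7) = 5,  x(8) = 35,  x(9) = 23,  x(10) = 16,  x(11) = 7,  x(12) = 46,  x(13) = 54,  x(14) = 39,  x(15) = 45,  x(16) = 19,  x(17) = 53,  x(18) = 4,  x(19) = 0,  x(20) = 37,  x(21) = 34,  x(22) = 47,  x(23) = 30,  x(24) = 25,  x(25) = 27,  x(26) = 38,  x(27) = 10,  x(28) = 33,  x(29) = 12.
Since x(29) = x(0) = 12, the sequence is periodic with period 29.
(3608 - 0) mod 29 = 12, so x(3608) = x(12) = 46.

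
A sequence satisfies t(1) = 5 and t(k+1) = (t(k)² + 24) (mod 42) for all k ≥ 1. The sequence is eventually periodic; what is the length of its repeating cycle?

Computing terms: t(1) = 5; t(2) = 7; t(3) = 31; t(4) = 19; t(5) = 7.
Since t(5) = t(2) = 7, the sequence is eventually periodic: after a pre-period of length 1 it cycles with period 3.

3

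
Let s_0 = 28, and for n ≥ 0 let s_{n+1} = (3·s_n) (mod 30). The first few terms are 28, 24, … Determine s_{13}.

24

We have s_0 = 28; s_1 = 24; s_2 = 12; s_3 = 6; s_4 = 18; s_5 = 24.
Since s_5 = s_1 = 24, the sequence is eventually periodic: after a pre-period of length 1 it cycles with period 4.
For n ≥ 1, s_n depends only on (n - 1) mod 4. (13 - 1) mod 4 = 0, so s_{13} = s_1 = 24.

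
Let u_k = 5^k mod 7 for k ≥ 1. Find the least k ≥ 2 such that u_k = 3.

Computing terms: u_1 = 5,  u_2 = 4,  u_3 = 6,  u_4 = 2,  u_5 = 3,  u_6 = 1,  u_7 = 5.
Since u_7 = u_1 = 5, the sequence is periodic with period 6.
The value 3 first appears (with k ≥ 2) at u_5.

5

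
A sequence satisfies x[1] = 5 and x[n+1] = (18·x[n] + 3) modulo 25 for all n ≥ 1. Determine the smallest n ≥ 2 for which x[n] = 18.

2

x[1] = 5; x[2] = 18; x[3] = 2; x[4] = 14; x[5] = 5.
Since x[5] = x[1] = 5, the sequence is periodic with period 4.
The value 18 first appears (with n ≥ 2) at x[2].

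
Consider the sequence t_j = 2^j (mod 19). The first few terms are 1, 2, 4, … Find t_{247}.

Listing terms: t_0 = 1,  t_1 = 2,  t_2 = 4,  t_3 = 8,  t_4 = 16,  t_5 = 13,  t_6 = 7,  t_7 = 14,  t_8 = 9,  t_9 = 18,  t_{10} = 17,  t_{11} = 15,  t_{12} = 11,  t_{13} = 3,  t_{14} = 6,  t_{15} = 12,  t_{16} = 5,  t_{17} = 10,  t_{18} = 1.
The sequence repeats with period 18.
So t_{247} = t_{0 + ((247-0) mod 18)} = t_{13} = 3.

3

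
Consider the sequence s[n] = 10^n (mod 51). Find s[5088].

s[1] = 10,  s[2] = 49,  s[3] = 31,  s[4] = 4,  s[5] = 40,  s[6] = 43,  s[7] = 22,  s[8] = 16,  s[9] = 7,  s[10] = 19,  s[11] = 37,  s[12] = 13,  s[13] = 28,  s[14] = 25,  s[15] = 46,  s[16] = 1,  s[17] = 10.
The sequence repeats with period 16.
So s[5088] = s[1 + ((5088-1) mod 16)] = s[16] = 1.

1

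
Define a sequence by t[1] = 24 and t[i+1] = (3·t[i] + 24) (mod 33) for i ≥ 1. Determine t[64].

Listing terms: t[1] = 24; t[2] = 30; t[3] = 15; t[4] = 3; t[5] = 0; t[6] = 24.
Since t[6] = t[1] = 24, the sequence is periodic with period 5.
(64 - 1) mod 5 = 3, so t[64] = t[4] = 3.

3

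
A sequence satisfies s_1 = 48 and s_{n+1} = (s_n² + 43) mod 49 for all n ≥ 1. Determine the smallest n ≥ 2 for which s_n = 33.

7

Computing terms: s_1 = 48,  s_2 = 44,  s_3 = 19,  s_4 = 12,  s_5 = 40,  s_6 = 26,  s_7 = 33,  s_8 = 5,  s_9 = 19.
Since s_9 = s_3 = 19, the sequence is eventually periodic: after a pre-period of length 2 it cycles with period 6.
The value 33 first appears (with n ≥ 2) at s_7.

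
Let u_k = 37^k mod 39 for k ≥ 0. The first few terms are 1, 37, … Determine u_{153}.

Listing terms: u_0 = 1; u_1 = 37; u_2 = 4; u_3 = 31; u_4 = 16; u_5 = 7; u_6 = 25; u_7 = 28; u_8 = 22; u_9 = 34; u_{10} = 10; u_{11} = 19; u_{12} = 1.
Since u_{12} = u_0 = 1, the sequence is periodic with period 12.
So u_{153} = u_{0 + ((153-0) mod 12)} = u_9 = 34.

34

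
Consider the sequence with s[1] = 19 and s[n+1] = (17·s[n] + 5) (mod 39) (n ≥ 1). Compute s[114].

We have s[1] = 19; s[2] = 16; s[3] = 4; s[4] = 34; s[5] = 37; s[6] = 10; s[7] = 19.
Since s[7] = s[1] = 19, the sequence is periodic with period 6.
So s[114] = s[1 + ((114-1) mod 6)] = s[6] = 10.

10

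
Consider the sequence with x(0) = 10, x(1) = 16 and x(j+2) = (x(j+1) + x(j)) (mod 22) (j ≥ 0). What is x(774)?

2

Listing terms: x(0) = 10,  x(1) = 16,  x(2) = 4,  x(3) = 20,  x(4) = 2,  x(5) = 0,  x(6) = 2,  x(7) = 2,  x(8) = 4,  x(9) = 6,  x(10) = 10,  x(11) = 16.
The sequence repeats with period 10.
(774 - 0) mod 10 = 4, so x(774) = x(4) = 2.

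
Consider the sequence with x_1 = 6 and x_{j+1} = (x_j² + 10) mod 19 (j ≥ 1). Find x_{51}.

7

x_1 = 6; x_2 = 8; x_3 = 17; x_4 = 14; x_5 = 16; x_6 = 0; x_7 = 10; x_8 = 15; x_9 = 7; x_{10} = 2; x_{11} = 14.
Since x_{11} = x_4 = 14, the sequence is eventually periodic: after a pre-period of length 3 it cycles with period 7.
For j ≥ 4, x_j depends only on (j - 4) mod 7. (51 - 4) mod 7 = 5, so x_{51} = x_9 = 7.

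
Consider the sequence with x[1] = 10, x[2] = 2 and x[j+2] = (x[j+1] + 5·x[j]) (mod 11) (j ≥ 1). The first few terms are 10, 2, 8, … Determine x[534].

1

Listing terms: x[1] = 10,  x[2] = 2,  x[3] = 8,  x[4] = 7,  x[5] = 3,  x[6] = 5,  x[7] = 9,  x[8] = 1,  x[9] = 2,  x[10] = 7,  x[11] = 6,  x[12] = 8,  x[13] = 5,  x[14] = 1,  x[15] = 4,  x[16] = 9,  x[17] = 7,  x[18] = 8,  x[19] = 10,  x[20] = 6,  x[21] = 1,  x[22] = 9,  x[23] = 3,  x[24] = 4,  x[25] = 8,  x[26] = 6,  x[27] = 2,  x[28] = 10,  x[29] = 9,  x[30] = 4,  x[31] = 5,  x[32] = 3,  x[33] = 6,  x[34] = 10,  x[35] = 7,  x[36] = 2,  x[37] = 4,  x[38] = 3,  x[39] = 1,  x[40] = 5,  x[41] = 10,  x[42] = 2.
Since (x[41], x[42]) = (x[1], x[2]) = (10, 2) (two consecutive terms determine the rest), the sequence is periodic with period 40.
(534 - 1) mod 40 = 13, so x[534] = x[14] = 1.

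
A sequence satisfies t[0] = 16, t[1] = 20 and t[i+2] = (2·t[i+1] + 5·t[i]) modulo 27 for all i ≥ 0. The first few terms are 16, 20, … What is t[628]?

2

t[0] = 16; t[1] = 20; t[2] = 12; t[3] = 16; t[4] = 11; t[5] = 21; t[6] = 16; t[7] = 2; t[8] = 3; t[9] = 16; t[10] = 20.
Since (t[9], t[10]) = (t[0], t[1]) = (16, 20) (two consecutive terms determine the rest), the sequence is periodic with period 9.
So t[628] = t[0 + ((628-0) mod 9)] = t[7] = 2.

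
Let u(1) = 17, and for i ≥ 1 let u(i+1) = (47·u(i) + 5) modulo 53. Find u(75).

26

u(1) = 17,  u(2) = 9,  u(3) = 4,  u(4) = 34,  u(5) = 13,  u(6) = 33,  u(7) = 19,  u(8) = 50,  u(9) = 23,  u(10) = 26,  u(11) = 8,  u(12) = 10,  u(13) = 51,  u(14) = 17.
Since u(14) = u(1) = 17, the sequence is periodic with period 13.
(75 - 1) mod 13 = 9, so u(75) = u(10) = 26.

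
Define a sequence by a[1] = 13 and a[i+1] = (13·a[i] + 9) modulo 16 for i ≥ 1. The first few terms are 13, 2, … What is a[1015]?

Computing terms: a[1] = 13,  a[2] = 2,  a[3] = 3,  a[4] = 0,  a[5] = 9,  a[6] = 14,  a[7] = 15,  a[8] = 12,  a[9] = 5,  a[10] = 10,  a[11] = 11,  a[12] = 8,  a[13] = 1,  a[14] = 6,  a[15] = 7,  a[16] = 4,  a[17] = 13.
Since a[17] = a[1] = 13, the sequence is periodic with period 16.
So a[1015] = a[1 + ((1015-1) mod 16)] = a[7] = 15.

15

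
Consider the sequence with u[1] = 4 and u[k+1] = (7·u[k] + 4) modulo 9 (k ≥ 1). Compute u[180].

0

u[1] = 4, u[2] = 5, u[3] = 3, u[4] = 7, u[5] = 8, u[6] = 6, u[7] = 1, u[8] = 2, u[9] = 0, u[10] = 4.
The sequence repeats with period 9.
(180 - 1) mod 9 = 8, so u[180] = u[9] = 0.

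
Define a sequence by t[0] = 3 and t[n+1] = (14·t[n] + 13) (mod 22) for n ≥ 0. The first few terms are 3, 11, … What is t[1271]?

t[0] = 3, t[1] = 11, t[2] = 13, t[3] = 19, t[4] = 15, t[5] = 3.
The sequence repeats with period 5.
(1271 - 0) mod 5 = 1, so t[1271] = t[1] = 11.

11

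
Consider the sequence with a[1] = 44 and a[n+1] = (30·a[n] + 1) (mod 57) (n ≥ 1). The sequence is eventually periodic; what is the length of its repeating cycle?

3

We have a[1] = 44, a[2] = 10, a[3] = 16, a[4] = 25, a[5] = 10.
Since a[5] = a[2] = 10, the sequence is eventually periodic: after a pre-period of length 1 it cycles with period 3.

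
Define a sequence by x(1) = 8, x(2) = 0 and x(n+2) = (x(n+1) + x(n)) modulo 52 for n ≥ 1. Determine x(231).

40

Listing terms: x(1) = 8, x(2) = 0, x(3) = 8, x(4) = 8, x(5) = 16, x(6) = 24, x(7) = 40, x(8) = 12, x(9) = 0, x(10) = 12, x(11) = 12, x(12) = 24, x(13) = 36, x(14) = 8, x(15) = 44, x(16) = 0, x(17) = 44, x(18) = 44, x(19) = 36, x(20) = 28, x(21) = 12, x(22) = 40, x(23) = 0, x(24) = 40, x(25) = 40, x(26) = 28, x(27) = 16, x(28) = 44, x(29) = 8, x(30) = 0.
Since (x(29), x(30)) = (x(1), x(2)) = (8, 0) (two consecutive terms determine the rest), the sequence is periodic with period 28.
(231 - 1) mod 28 = 6, so x(231) = x(7) = 40.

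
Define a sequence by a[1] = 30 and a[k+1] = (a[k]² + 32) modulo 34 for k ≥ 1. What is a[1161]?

Listing terms: a[1] = 30; a[2] = 14; a[3] = 24; a[4] = 30.
The sequence repeats with period 3.
So a[1161] = a[1 + ((1161-1) mod 3)] = a[3] = 24.

24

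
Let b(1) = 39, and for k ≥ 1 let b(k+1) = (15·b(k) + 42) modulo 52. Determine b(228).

31

Computing terms: b(1) = 39,  b(2) = 3,  b(3) = 35,  b(4) = 47,  b(5) = 19,  b(6) = 15,  b(7) = 7,  b(8) = 43,  b(9) = 11,  b(10) = 51,  b(11) = 27,  b(12) = 31,  b(13) = 39.
Since b(13) = b(1) = 39, the sequence is periodic with period 12.
(228 - 1) mod 12 = 11, so b(228) = b(12) = 31.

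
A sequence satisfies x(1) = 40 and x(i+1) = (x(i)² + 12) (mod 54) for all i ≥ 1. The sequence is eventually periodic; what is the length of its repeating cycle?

6

We have x(1) = 40, x(2) = 46, x(3) = 22, x(4) = 10, x(5) = 4, x(6) = 28, x(7) = 40.
The sequence repeats with period 6.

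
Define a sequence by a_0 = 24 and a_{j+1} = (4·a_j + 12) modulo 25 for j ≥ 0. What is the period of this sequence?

10

Listing terms: a_0 = 24,  a_1 = 8,  a_2 = 19,  a_3 = 13,  a_4 = 14,  a_5 = 18,  a_6 = 9,  a_7 = 23,  a_8 = 4,  a_9 = 3,  a_{10} = 24.
The sequence repeats with period 10.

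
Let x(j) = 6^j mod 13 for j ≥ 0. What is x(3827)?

11

x(0) = 1; x(1) = 6; x(2) = 10; x(3) = 8; x(4) = 9; x(5) = 2; x(6) = 12; x(7) = 7; x(8) = 3; x(9) = 5; x(10) = 4; x(11) = 11; x(12) = 1.
The sequence repeats with period 12.
So x(3827) = x(0 + ((3827-0) mod 12)) = x(11) = 11.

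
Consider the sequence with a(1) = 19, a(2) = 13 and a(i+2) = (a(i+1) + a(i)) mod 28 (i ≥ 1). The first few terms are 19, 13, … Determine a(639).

a(1) = 19, a(2) = 13, a(3) = 4, a(4) = 17, a(5) = 21, a(6) = 10, a(7) = 3, a(8) = 13, a(9) = 16, a(10) = 1, a(11) = 17, a(12) = 18, a(13) = 7, a(14) = 25, a(15) = 4, a(16) = 1, a(17) = 5, a(18) = 6, a(19) = 11, a(20) = 17, a(21) = 0, a(22) = 17, a(23) = 17, a(24) = 6, a(25) = 23, a(26) = 1, a(27) = 24, a(28) = 25, a(29) = 21, a(30) = 18, a(31) = 11, a(32) = 1, a(33) = 12, a(34) = 13, a(35) = 25, a(36) = 10, a(37) = 7, a(38) = 17, a(39) = 24, a(40) = 13, a(41) = 9, a(42) = 22, a(43) = 3, a(44) = 25, a(45) = 0, a(46) = 25, a(47) = 25, a(48) = 22, a(49) = 19, a(50) = 13.
Since (a(49), a(50)) = (a(1), a(2)) = (19, 13) (two consecutive terms determine the rest), the sequence is periodic with period 48.
So a(639) = a(1 + ((639-1) mod 48)) = a(15) = 4.

4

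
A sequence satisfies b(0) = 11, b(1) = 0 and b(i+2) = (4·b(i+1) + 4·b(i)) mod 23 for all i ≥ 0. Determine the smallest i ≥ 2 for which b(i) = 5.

Listing terms: b(0) = 11,  b(1) = 0,  b(2) = 21,  b(3) = 15,  b(4) = 6,  b(5) = 15,  b(6) = 15,  b(7) = 5,  b(8) = 11,  b(9) = 18,  b(10) = 1,  b(11) = 7,  b(12) = 9,  b(13) = 18,  b(14) = 16,  b(15) = 21,  b(16) = 10,  b(17) = 9,  b(18) = 7,  b(19) = 18,  b(20) = 8,  b(21) = 12,  b(22) = 11,  b(23) = 0.
The sequence repeats with period 22.
The value 5 first appears (with i ≥ 2) at b(7).

7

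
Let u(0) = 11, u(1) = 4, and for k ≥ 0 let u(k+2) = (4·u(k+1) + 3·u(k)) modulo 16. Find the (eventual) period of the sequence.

We have u(0) = 11, u(1) = 4, u(2) = 1, u(3) = 0, u(4) = 3, u(5) = 12, u(6) = 9, u(7) = 8, u(8) = 11, u(9) = 4.
The sequence repeats with period 8.

8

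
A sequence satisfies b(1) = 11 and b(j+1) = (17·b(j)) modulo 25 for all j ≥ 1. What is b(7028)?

3

b(1) = 11, b(2) = 12, b(3) = 4, b(4) = 18, b(5) = 6, b(6) = 2, b(7) = 9, b(8) = 3, b(9) = 1, b(10) = 17, b(11) = 14, b(12) = 13, b(13) = 21, b(14) = 7, b(15) = 19, b(16) = 23, b(17) = 16, b(18) = 22, b(19) = 24, b(20) = 8, b(21) = 11.
Since b(21) = b(1) = 11, the sequence is periodic with period 20.
(7028 - 1) mod 20 = 7, so b(7028) = b(8) = 3.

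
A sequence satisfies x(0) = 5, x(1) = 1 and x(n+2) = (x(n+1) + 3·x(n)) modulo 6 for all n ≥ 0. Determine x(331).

1

We have x(0) = 5, x(1) = 1, x(2) = 4, x(3) = 1, x(4) = 1, x(5) = 4.
Since (x(4), x(5)) = (x(1), x(2)) = (1, 4) (two consecutive terms determine the rest), the sequence is eventually periodic: after a pre-period of length 1 it cycles with period 3.
For n ≥ 1, x(n) depends only on (n - 1) mod 3. (331 - 1) mod 3 = 0, so x(331) = x(1) = 1.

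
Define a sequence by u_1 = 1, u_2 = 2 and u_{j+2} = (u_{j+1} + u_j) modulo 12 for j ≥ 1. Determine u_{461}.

8

We have u_1 = 1,  u_2 = 2,  u_3 = 3,  u_4 = 5,  u_5 = 8,  u_6 = 1,  u_7 = 9,  u_8 = 10,  u_9 = 7,  u_{10} = 5,  u_{11} = 0,  u_{12} = 5,  u_{13} = 5,  u_{14} = 10,  u_{15} = 3,  u_{16} = 1,  u_{17} = 4,  u_{18} = 5,  u_{19} = 9,  u_{20} = 2,  u_{21} = 11,  u_{22} = 1,  u_{23} = 0,  u_{24} = 1,  u_{25} = 1,  u_{26} = 2.
Since (u_{25}, u_{26}) = (u_1, u_2) = (1, 2) (two consecutive terms determine the rest), the sequence is periodic with period 24.
(461 - 1) mod 24 = 4, so u_{461} = u_5 = 8.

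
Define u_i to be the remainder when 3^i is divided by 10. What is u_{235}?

7

Listing terms: u_0 = 1,  u_1 = 3,  u_2 = 9,  u_3 = 7,  u_4 = 1.
The sequence repeats with period 4.
So u_{235} = u_{0 + ((235-0) mod 4)} = u_3 = 7.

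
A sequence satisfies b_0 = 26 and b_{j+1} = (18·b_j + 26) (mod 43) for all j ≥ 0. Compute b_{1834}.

41

Listing terms: b_0 = 26; b_1 = 21; b_2 = 17; b_3 = 31; b_4 = 25; b_5 = 3; b_6 = 37; b_7 = 4; b_8 = 12; b_9 = 27; b_{10} = 39; b_{11} = 40; b_{12} = 15; b_{13} = 38; b_{14} = 22; b_{15} = 35; b_{16} = 11; b_{17} = 9; b_{18} = 16; b_{19} = 13; b_{20} = 2; b_{21} = 19; b_{22} = 24; b_{23} = 28; b_{24} = 14; b_{25} = 20; b_{26} = 42; b_{27} = 8; b_{28} = 41; b_{29} = 33; b_{30} = 18; b_{31} = 6; b_{32} = 5; b_{33} = 30; b_{34} = 7; b_{35} = 23; b_{36} = 10; b_{37} = 34; b_{38} = 36; b_{39} = 29; b_{40} = 32; b_{41} = 0; b_{42} = 26.
Since b_{42} = b_0 = 26, the sequence is periodic with period 42.
(1834 - 0) mod 42 = 28, so b_{1834} = b_{28} = 41.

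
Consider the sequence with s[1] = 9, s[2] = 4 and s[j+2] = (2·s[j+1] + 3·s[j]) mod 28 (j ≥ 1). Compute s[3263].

We have s[1] = 9, s[2] = 4, s[3] = 7, s[4] = 26, s[5] = 17, s[6] = 0, s[7] = 23, s[8] = 18, s[9] = 21, s[10] = 12, s[11] = 3, s[12] = 14, s[13] = 9, s[14] = 4.
The sequence repeats with period 12.
(3263 - 1) mod 12 = 10, so s[3263] = s[11] = 3.

3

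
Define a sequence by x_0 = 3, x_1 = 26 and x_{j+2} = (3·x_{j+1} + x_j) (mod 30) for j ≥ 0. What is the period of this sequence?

x_0 = 3; x_1 = 26; x_2 = 21; x_3 = 29; x_4 = 18; x_5 = 23; x_6 = 27; x_7 = 14; x_8 = 9; x_9 = 11; x_{10} = 12; x_{11} = 17; x_{12} = 3; x_{13} = 26.
The sequence repeats with period 12.

12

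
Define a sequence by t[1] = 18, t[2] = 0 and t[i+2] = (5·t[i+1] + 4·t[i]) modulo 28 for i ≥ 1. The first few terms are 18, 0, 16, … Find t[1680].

16

We have t[1] = 18, t[2] = 0, t[3] = 16, t[4] = 24, t[5] = 16, t[6] = 8, t[7] = 20, t[8] = 20, t[9] = 12, t[10] = 0, t[11] = 20, t[12] = 16, t[13] = 20, t[14] = 24, t[15] = 4, t[16] = 4, t[17] = 8, t[18] = 0, t[19] = 4, t[20] = 20, t[21] = 4, t[22] = 16, t[23] = 12, t[24] = 12, t[25] = 24, t[26] = 0, t[27] = 12, t[28] = 4, t[29] = 12, t[30] = 20, t[31] = 8, t[32] = 8, t[33] = 16, t[34] = 0, t[35] = 8, t[36] = 12, t[37] = 8, t[38] = 4, t[39] = 24, t[40] = 24, t[41] = 20, t[42] = 0, t[43] = 24, t[44] = 8, t[45] = 24, t[46] = 12, t[47] = 16, t[48] = 16, t[49] = 4, t[50] = 0, t[51] = 16.
Since (t[50], t[51]) = (t[2], t[3]) = (0, 16) (two consecutive terms determine the rest), the sequence is eventually periodic: after a pre-period of length 1 it cycles with period 48.
For i ≥ 2, t[i] depends only on (i - 2) mod 48. (1680 - 2) mod 48 = 46, so t[1680] = t[48] = 16.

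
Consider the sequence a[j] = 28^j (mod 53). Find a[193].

Listing terms: a[0] = 1, a[1] = 28, a[2] = 42, a[3] = 10, a[4] = 15, a[5] = 49, a[6] = 47, a[7] = 44, a[8] = 13, a[9] = 46, a[10] = 16, a[11] = 24, a[12] = 36, a[13] = 1.
Since a[13] = a[0] = 1, the sequence is periodic with period 13.
So a[193] = a[0 + ((193-0) mod 13)] = a[11] = 24.

24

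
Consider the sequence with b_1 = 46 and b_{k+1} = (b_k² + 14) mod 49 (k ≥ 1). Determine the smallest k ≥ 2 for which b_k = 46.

Listing terms: b_1 = 46,  b_2 = 23,  b_3 = 4,  b_4 = 30,  b_5 = 32,  b_6 = 9,  b_7 = 46.
The sequence repeats with period 6.
The value 46 next appears (with k ≥ 2) at b_7.

7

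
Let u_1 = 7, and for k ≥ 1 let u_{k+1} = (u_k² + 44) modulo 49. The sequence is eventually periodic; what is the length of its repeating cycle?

7

Computing terms: u_1 = 7, u_2 = 44, u_3 = 20, u_4 = 3, u_5 = 4, u_6 = 11, u_7 = 18, u_8 = 25, u_9 = 32, u_{10} = 39, u_{11} = 46, u_{12} = 4.
Since u_{12} = u_5 = 4, the sequence is eventually periodic: after a pre-period of length 4 it cycles with period 7.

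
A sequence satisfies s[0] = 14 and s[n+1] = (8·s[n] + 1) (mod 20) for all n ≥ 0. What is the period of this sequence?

4

Listing terms: s[0] = 14, s[1] = 13, s[2] = 5, s[3] = 1, s[4] = 9, s[5] = 13.
Since s[5] = s[1] = 13, the sequence is eventually periodic: after a pre-period of length 1 it cycles with period 4.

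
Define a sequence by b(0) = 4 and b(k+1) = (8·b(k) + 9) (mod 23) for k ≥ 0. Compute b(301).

Computing terms: b(0) = 4; b(1) = 18; b(2) = 15; b(3) = 14; b(4) = 6; b(5) = 11; b(6) = 5; b(7) = 3; b(8) = 10; b(9) = 20; b(10) = 8; b(11) = 4.
The sequence repeats with period 11.
So b(301) = b(0 + ((301-0) mod 11)) = b(4) = 6.

6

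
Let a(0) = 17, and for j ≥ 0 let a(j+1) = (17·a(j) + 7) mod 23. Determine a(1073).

We have a(0) = 17; a(1) = 20; a(2) = 2; a(3) = 18; a(4) = 14; a(5) = 15; a(6) = 9; a(7) = 22; a(8) = 13; a(9) = 21; a(10) = 19; a(11) = 8; a(12) = 5; a(13) = 0; a(14) = 7; a(15) = 11; a(16) = 10; a(17) = 16; a(18) = 3; a(19) = 12; a(20) = 4; a(21) = 6; a(22) = 17.
Since a(22) = a(0) = 17, the sequence is periodic with period 22.
(1073 - 0) mod 22 = 17, so a(1073) = a(17) = 16.

16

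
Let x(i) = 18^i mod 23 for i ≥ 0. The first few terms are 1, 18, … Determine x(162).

Listing terms: x(0) = 1; x(1) = 18; x(2) = 2; x(3) = 13; x(4) = 4; x(5) = 3; x(6) = 8; x(7) = 6; x(8) = 16; x(9) = 12; x(10) = 9; x(11) = 1.
The sequence repeats with period 11.
(162 - 0) mod 11 = 8, so x(162) = x(8) = 16.

16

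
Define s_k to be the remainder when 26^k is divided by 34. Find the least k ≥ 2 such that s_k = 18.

8

We have s_1 = 26,  s_2 = 30,  s_3 = 32,  s_4 = 16,  s_5 = 8,  s_6 = 4,  s_7 = 2,  s_8 = 18,  s_9 = 26.
Since s_9 = s_1 = 26, the sequence is periodic with period 8.
The value 18 first appears (with k ≥ 2) at s_8.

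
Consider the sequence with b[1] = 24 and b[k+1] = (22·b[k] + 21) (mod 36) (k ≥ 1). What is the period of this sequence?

3

Listing terms: b[1] = 24,  b[2] = 9,  b[3] = 3,  b[4] = 15,  b[5] = 27,  b[6] = 3.
Since b[6] = b[3] = 3, the sequence is eventually periodic: after a pre-period of length 2 it cycles with period 3.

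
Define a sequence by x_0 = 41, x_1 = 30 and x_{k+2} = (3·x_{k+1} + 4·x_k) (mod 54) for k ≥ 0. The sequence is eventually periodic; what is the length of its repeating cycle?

18

x_0 = 41; x_1 = 30; x_2 = 38; x_3 = 18; x_4 = 44; x_5 = 42; x_6 = 32; x_7 = 48; x_8 = 2; x_9 = 36; x_{10} = 8; x_{11} = 6; x_{12} = 50; x_{13} = 12; x_{14} = 20; x_{15} = 0; x_{16} = 26; x_{17} = 24; x_{18} = 14; x_{19} = 30; x_{20} = 38.
Since (x_{19}, x_{20}) = (x_1, x_2) = (30, 38) (two consecutive terms determine the rest), the sequence is eventually periodic: after a pre-period of length 1 it cycles with period 18.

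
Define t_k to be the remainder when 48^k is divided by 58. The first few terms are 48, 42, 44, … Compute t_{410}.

34

t_1 = 48, t_2 = 42, t_3 = 44, t_4 = 24, t_5 = 50, t_6 = 22, t_7 = 12, t_8 = 54, t_9 = 40, t_{10} = 6, t_{11} = 56, t_{12} = 20, t_{13} = 32, t_{14} = 28, t_{15} = 10, t_{16} = 16, t_{17} = 14, t_{18} = 34, t_{19} = 8, t_{20} = 36, t_{21} = 46, t_{22} = 4, t_{23} = 18, t_{24} = 52, t_{25} = 2, t_{26} = 38, t_{27} = 26, t_{28} = 30, t_{29} = 48.
The sequence repeats with period 28.
So t_{410} = t_{1 + ((410-1) mod 28)} = t_{18} = 34.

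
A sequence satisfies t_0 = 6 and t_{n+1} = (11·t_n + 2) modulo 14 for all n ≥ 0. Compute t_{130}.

12

Computing terms: t_0 = 6, t_1 = 12, t_2 = 8, t_3 = 6.
Since t_3 = t_0 = 6, the sequence is periodic with period 3.
So t_{130} = t_{0 + ((130-0) mod 3)} = t_1 = 12.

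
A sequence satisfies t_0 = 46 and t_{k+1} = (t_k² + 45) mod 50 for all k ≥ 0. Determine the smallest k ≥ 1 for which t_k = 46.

4

We have t_0 = 46; t_1 = 11; t_2 = 16; t_3 = 1; t_4 = 46.
Since t_4 = t_0 = 46, the sequence is periodic with period 4.
The value 46 next appears (with k ≥ 1) at t_4.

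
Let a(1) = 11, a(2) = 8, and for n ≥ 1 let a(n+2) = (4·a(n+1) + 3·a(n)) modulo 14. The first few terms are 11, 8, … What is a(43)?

Listing terms: a(1) = 11,  a(2) = 8,  a(3) = 9,  a(4) = 4,  a(5) = 1,  a(6) = 2,  a(7) = 11,  a(8) = 8.
The sequence repeats with period 6.
(43 - 1) mod 6 = 0, so a(43) = a(1) = 11.

11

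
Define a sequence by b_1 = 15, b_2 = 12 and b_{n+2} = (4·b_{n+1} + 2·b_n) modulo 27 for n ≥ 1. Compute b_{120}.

3

b_1 = 15; b_2 = 12; b_3 = 24; b_4 = 12; b_5 = 15; b_6 = 3; b_7 = 15; b_8 = 12.
Since (b_7, b_8) = (b_1, b_2) = (15, 12) (two consecutive terms determine the rest), the sequence is periodic with period 6.
So b_{120} = b_{1 + ((120-1) mod 6)} = b_6 = 3.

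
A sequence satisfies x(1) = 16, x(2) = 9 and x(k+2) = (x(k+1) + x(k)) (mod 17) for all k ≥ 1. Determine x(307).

1

Listing terms: x(1) = 16; x(2) = 9; x(3) = 8; x(4) = 0; x(5) = 8; x(6) = 8; x(7) = 16; x(8) = 7; x(9) = 6; x(10) = 13; x(11) = 2; x(12) = 15; x(13) = 0; x(14) = 15; x(15) = 15; x(16) = 13; x(17) = 11; x(18) = 7; x(19) = 1; x(20) = 8; x(21) = 9; x(22) = 0; x(23) = 9; x(24) = 9; x(25) = 1; x(26) = 10; x(27) = 11; x(28) = 4; x(29) = 15; x(30) = 2; x(31) = 0; x(32) = 2; x(33) = 2; x(34) = 4; x(35) = 6; x(36) = 10; x(37) = 16; x(38) = 9.
Since (x(37), x(38)) = (x(1), x(2)) = (16, 9) (two consecutive terms determine the rest), the sequence is periodic with period 36.
(307 - 1) mod 36 = 18, so x(307) = x(19) = 1.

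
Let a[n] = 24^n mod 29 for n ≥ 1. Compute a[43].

24

Listing terms: a[1] = 24; a[2] = 25; a[3] = 20; a[4] = 16; a[5] = 7; a[6] = 23; a[7] = 1; a[8] = 24.
Since a[8] = a[1] = 24, the sequence is periodic with period 7.
(43 - 1) mod 7 = 0, so a[43] = a[1] = 24.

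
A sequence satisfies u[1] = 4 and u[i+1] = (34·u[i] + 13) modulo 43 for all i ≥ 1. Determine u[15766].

Computing terms: u[1] = 4,  u[2] = 20,  u[3] = 5,  u[4] = 11,  u[5] = 0,  u[6] = 13,  u[7] = 25,  u[8] = 3,  u[9] = 29,  u[10] = 10,  u[11] = 9,  u[12] = 18,  u[13] = 23,  u[14] = 21,  u[15] = 39,  u[16] = 6,  u[17] = 2,  u[18] = 38,  u[19] = 15,  u[20] = 7,  u[21] = 36,  u[22] = 33,  u[23] = 17,  u[24] = 32,  u[25] = 26,  u[26] = 37,  u[27] = 24,  u[28] = 12,  u[29] = 34,  u[30] = 8,  u[31] = 27,  u[32] = 28,  u[33] = 19,  u[34] = 14,  u[35] = 16,  u[36] = 41,  u[37] = 31,  u[38] = 35,  u[39] = 42,  u[40] = 22,  u[41] = 30,  u[42] = 1,  u[43] = 4.
Since u[43] = u[1] = 4, the sequence is periodic with period 42.
(15766 - 1) mod 42 = 15, so u[15766] = u[16] = 6.

6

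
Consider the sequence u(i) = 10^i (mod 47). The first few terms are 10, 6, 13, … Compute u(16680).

Listing terms: u(1) = 10,  u(2) = 6,  u(3) = 13,  u(4) = 36,  u(5) = 31,  u(6) = 28,  u(7) = 45,  u(8) = 27,  u(9) = 35,  u(10) = 21,  u(11) = 22,  u(12) = 32,  u(13) = 38,  u(14) = 4,  u(15) = 40,  u(16) = 24,  u(17) = 5,  u(18) = 3,  u(19) = 30,  u(20) = 18,  u(21) = 39,  u(22) = 14,  u(23) = 46,  u(24) = 37,  u(25) = 41,  u(26) = 34,  u(27) = 11,  u(28) = 16,  u(29) = 19,  u(30) = 2,  u(31) = 20,  u(32) = 12,  u(33) = 26,  u(34) = 25,  u(35) = 15,  u(36) = 9,  u(37) = 43,  u(38) = 7,  u(39) = 23,  u(40) = 42,  u(41) = 44,  u(42) = 17,  u(43) = 29,  u(44) = 8,  u(45) = 33,  u(46) = 1,  u(47) = 10.
Since u(47) = u(1) = 10, the sequence is periodic with period 46.
(16680 - 1) mod 46 = 27, so u(16680) = u(28) = 16.

16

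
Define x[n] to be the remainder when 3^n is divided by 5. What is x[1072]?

1

We have x[0] = 1; x[1] = 3; x[2] = 4; x[3] = 2; x[4] = 1.
The sequence repeats with period 4.
(1072 - 0) mod 4 = 0, so x[1072] = x[0] = 1.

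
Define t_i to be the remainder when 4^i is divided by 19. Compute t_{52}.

6

We have t_0 = 1,  t_1 = 4,  t_2 = 16,  t_3 = 7,  t_4 = 9,  t_5 = 17,  t_6 = 11,  t_7 = 6,  t_8 = 5,  t_9 = 1.
Since t_9 = t_0 = 1, the sequence is periodic with period 9.
(52 - 0) mod 9 = 7, so t_{52} = t_7 = 6.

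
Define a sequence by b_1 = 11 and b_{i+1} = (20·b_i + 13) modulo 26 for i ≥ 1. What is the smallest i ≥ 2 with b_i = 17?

6

Listing terms: b_1 = 11,  b_2 = 25,  b_3 = 19,  b_4 = 3,  b_5 = 21,  b_6 = 17,  b_7 = 15,  b_8 = 1,  b_9 = 7,  b_{10} = 23,  b_{11} = 5,  b_{12} = 9,  b_{13} = 11.
Since b_{13} = b_1 = 11, the sequence is periodic with period 12.
The value 17 first appears (with i ≥ 2) at b_6.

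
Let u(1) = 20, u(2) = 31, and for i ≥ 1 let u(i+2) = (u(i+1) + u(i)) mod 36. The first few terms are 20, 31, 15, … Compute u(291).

Listing terms: u(1) = 20, u(2) = 31, u(3) = 15, u(4) = 10, u(5) = 25, u(6) = 35, u(7) = 24, u(8) = 23, u(9) = 11, u(10) = 34, u(11) = 9, u(12) = 7, u(13) = 16, u(14) = 23, u(15) = 3, u(16) = 26, u(17) = 29, u(18) = 19, u(19) = 12, u(20) = 31, u(21) = 7, u(22) = 2, u(23) = 9, u(24) = 11, u(25) = 20, u(26) = 31.
The sequence repeats with period 24.
So u(291) = u(1 + ((291-1) mod 24)) = u(3) = 15.

15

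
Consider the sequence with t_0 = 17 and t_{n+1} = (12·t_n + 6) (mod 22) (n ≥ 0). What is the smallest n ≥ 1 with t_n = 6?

t_0 = 17, t_1 = 12, t_2 = 18, t_3 = 2, t_4 = 8, t_5 = 14, t_6 = 20, t_7 = 4, t_8 = 10, t_9 = 16, t_{10} = 0, t_{11} = 6, t_{12} = 12.
Since t_{12} = t_1 = 12, the sequence is eventually periodic: after a pre-period of length 1 it cycles with period 11.
The value 6 first appears (with n ≥ 1) at t_{11}.

11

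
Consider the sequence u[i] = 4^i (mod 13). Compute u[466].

9

Computing terms: u[1] = 4,  u[2] = 3,  u[3] = 12,  u[4] = 9,  u[5] = 10,  u[6] = 1,  u[7] = 4.
The sequence repeats with period 6.
(466 - 1) mod 6 = 3, so u[466] = u[4] = 9.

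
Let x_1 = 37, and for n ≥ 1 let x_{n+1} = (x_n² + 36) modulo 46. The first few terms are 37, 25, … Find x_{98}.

17

Computing terms: x_1 = 37,  x_2 = 25,  x_3 = 17,  x_4 = 3,  x_5 = 45,  x_6 = 37.
Since x_6 = x_1 = 37, the sequence is periodic with period 5.
(98 - 1) mod 5 = 2, so x_{98} = x_3 = 17.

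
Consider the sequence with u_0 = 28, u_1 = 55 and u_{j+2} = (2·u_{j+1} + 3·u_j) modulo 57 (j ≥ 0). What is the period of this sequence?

18

u_0 = 28, u_1 = 55, u_2 = 23, u_3 = 40, u_4 = 35, u_5 = 19, u_6 = 29, u_7 = 1, u_8 = 32, u_9 = 10, u_{10} = 2, u_{11} = 34, u_{12} = 17, u_{13} = 22, u_{14} = 38, u_{15} = 28, u_{16} = 56, u_{17} = 25, u_{18} = 47, u_{19} = 55, u_{20} = 23.
Since (u_{19}, u_{20}) = (u_1, u_2) = (55, 23) (two consecutive terms determine the rest), the sequence is eventually periodic: after a pre-period of length 1 it cycles with period 18.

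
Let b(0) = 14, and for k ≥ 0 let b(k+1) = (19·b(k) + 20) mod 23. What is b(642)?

Listing terms: b(0) = 14, b(1) = 10, b(2) = 3, b(3) = 8, b(4) = 11, b(5) = 22, b(6) = 1, b(7) = 16, b(8) = 2, b(9) = 12, b(10) = 18, b(11) = 17, b(12) = 21, b(13) = 5, b(14) = 0, b(15) = 20, b(16) = 9, b(17) = 7, b(18) = 15, b(19) = 6, b(20) = 19, b(21) = 13, b(22) = 14.
Since b(22) = b(0) = 14, the sequence is periodic with period 22.
(642 - 0) mod 22 = 4, so b(642) = b(4) = 11.

11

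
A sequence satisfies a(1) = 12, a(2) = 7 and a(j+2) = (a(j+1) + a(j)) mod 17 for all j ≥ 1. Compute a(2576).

We have a(1) = 12; a(2) = 7; a(3) = 2; a(4) = 9; a(5) = 11; a(6) = 3; a(7) = 14; a(8) = 0; a(9) = 14; a(10) = 14; a(11) = 11; a(12) = 8; a(13) = 2; a(14) = 10; a(15) = 12; a(16) = 5; a(17) = 0; a(18) = 5; a(19) = 5; a(20) = 10; a(21) = 15; a(22) = 8; a(23) = 6; a(24) = 14; a(25) = 3; a(26) = 0; a(27) = 3; a(28) = 3; a(29) = 6; a(30) = 9; a(31) = 15; a(32) = 7; a(33) = 5; a(34) = 12; a(35) = 0; a(36) = 12; a(37) = 12; a(38) = 7.
Since (a(37), a(38)) = (a(1), a(2)) = (12, 7) (two consecutive terms determine the rest), the sequence is periodic with period 36.
So a(2576) = a(1 + ((2576-1) mod 36)) = a(20) = 10.

10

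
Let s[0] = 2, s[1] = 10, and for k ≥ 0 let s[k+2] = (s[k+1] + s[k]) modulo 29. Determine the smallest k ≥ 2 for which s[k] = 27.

5

Computing terms: s[0] = 2, s[1] = 10, s[2] = 12, s[3] = 22, s[4] = 5, s[5] = 27, s[6] = 3, s[7] = 1, s[8] = 4, s[9] = 5, s[10] = 9, s[11] = 14, s[12] = 23, s[13] = 8, s[14] = 2, s[15] = 10.
The sequence repeats with period 14.
The value 27 first appears (with k ≥ 2) at s[5].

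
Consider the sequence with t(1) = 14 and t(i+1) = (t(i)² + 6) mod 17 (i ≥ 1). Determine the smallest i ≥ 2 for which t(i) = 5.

We have t(1) = 14, t(2) = 15, t(3) = 10, t(4) = 4, t(5) = 5, t(6) = 14.
The sequence repeats with period 5.
The value 5 first appears (with i ≥ 2) at t(5).

5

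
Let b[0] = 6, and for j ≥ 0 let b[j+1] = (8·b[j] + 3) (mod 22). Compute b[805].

Listing terms: b[0] = 6; b[1] = 7; b[2] = 15; b[3] = 13; b[4] = 19; b[5] = 1; b[6] = 11; b[7] = 3; b[8] = 5; b[9] = 21; b[10] = 17; b[11] = 7.
Since b[11] = b[1] = 7, the sequence is eventually periodic: after a pre-period of length 1 it cycles with period 10.
For j ≥ 1, b[j] depends only on (j - 1) mod 10. (805 - 1) mod 10 = 4, so b[805] = b[5] = 1.

1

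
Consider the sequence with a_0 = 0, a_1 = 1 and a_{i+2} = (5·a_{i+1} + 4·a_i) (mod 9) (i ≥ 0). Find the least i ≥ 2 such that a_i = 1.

Computing terms: a_0 = 0,  a_1 = 1,  a_2 = 5,  a_3 = 2,  a_4 = 3,  a_5 = 5,  a_6 = 1,  a_7 = 7,  a_8 = 3,  a_9 = 7,  a_{10} = 2,  a_{11} = 2,  a_{12} = 0,  a_{13} = 8,  a_{14} = 4,  a_{15} = 7,  a_{16} = 6,  a_{17} = 4,  a_{18} = 8,  a_{19} = 2,  a_{20} = 6,  a_{21} = 2,  a_{22} = 7,  a_{23} = 7,  a_{24} = 0,  a_{25} = 1.
The sequence repeats with period 24.
The value 1 first appears (with i ≥ 2) at a_6.

6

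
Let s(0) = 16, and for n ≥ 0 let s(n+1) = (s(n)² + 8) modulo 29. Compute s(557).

12

We have s(0) = 16,  s(1) = 3,  s(2) = 17,  s(3) = 7,  s(4) = 28,  s(5) = 9,  s(6) = 2,  s(7) = 12,  s(8) = 7.
Since s(8) = s(3) = 7, the sequence is eventually periodic: after a pre-period of length 3 it cycles with period 5.
For n ≥ 3, s(n) depends only on (n - 3) mod 5. (557 - 3) mod 5 = 4, so s(557) = s(7) = 12.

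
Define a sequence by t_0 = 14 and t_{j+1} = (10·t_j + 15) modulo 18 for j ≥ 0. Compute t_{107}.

Listing terms: t_0 = 14,  t_1 = 11,  t_2 = 17,  t_3 = 5,  t_4 = 11.
Since t_4 = t_1 = 11, the sequence is eventually periodic: after a pre-period of length 1 it cycles with period 3.
For j ≥ 1, t_j depends only on (j - 1) mod 3. (107 - 1) mod 3 = 1, so t_{107} = t_2 = 17.

17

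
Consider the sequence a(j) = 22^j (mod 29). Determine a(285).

13

Listing terms: a(1) = 22,  a(2) = 20,  a(3) = 5,  a(4) = 23,  a(5) = 13,  a(6) = 25,  a(7) = 28,  a(8) = 7,  a(9) = 9,  a(10) = 24,  a(11) = 6,  a(12) = 16,  a(13) = 4,  a(14) = 1,  a(15) = 22.
Since a(15) = a(1) = 22, the sequence is periodic with period 14.
(285 - 1) mod 14 = 4, so a(285) = a(5) = 13.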